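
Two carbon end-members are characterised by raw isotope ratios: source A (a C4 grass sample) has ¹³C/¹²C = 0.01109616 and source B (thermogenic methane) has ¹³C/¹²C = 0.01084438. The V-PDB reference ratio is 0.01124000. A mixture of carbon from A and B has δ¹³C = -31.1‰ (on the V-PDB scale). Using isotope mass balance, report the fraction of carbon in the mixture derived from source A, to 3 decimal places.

δ_A = (0.01109616/0.01124000 − 1)×1000 = (0.987203 − 1)×1000 = -12.797‰
δ_B = (0.01084438/0.01124000 − 1)×1000 = (0.964802 − 1)×1000 = -35.198‰
f_A = (δ_mix − δ_B)/(δ_A − δ_B) = (-31.1 − (-35.198))/(-12.797 − (-35.198))
f_A = 4.098 / 22.400 = 0.1829

0.183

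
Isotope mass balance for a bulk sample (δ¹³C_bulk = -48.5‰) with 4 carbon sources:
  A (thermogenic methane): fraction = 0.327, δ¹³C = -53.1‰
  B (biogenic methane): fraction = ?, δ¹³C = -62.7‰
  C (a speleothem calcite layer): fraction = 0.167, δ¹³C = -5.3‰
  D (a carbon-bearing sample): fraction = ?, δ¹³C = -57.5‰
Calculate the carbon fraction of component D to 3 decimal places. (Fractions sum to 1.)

Let f_D and f_B be the unknown fractions; fractions sum to 1 so f_D + f_B = 0.506.
Mass balance: Σ fᵢ·δᵢ = δ_bulk ⇒ f_D·(-57.5) + f_B·(-62.7) = -48.5 − (-18.249) = -30.251
Substitute f_B = 0.506 − f_D:
f_D·(-57.5 − -62.7) = -30.251 − 0.506×(-62.7) = 1.475
f_D = 1.475 / 5.2 = 0.2837

0.284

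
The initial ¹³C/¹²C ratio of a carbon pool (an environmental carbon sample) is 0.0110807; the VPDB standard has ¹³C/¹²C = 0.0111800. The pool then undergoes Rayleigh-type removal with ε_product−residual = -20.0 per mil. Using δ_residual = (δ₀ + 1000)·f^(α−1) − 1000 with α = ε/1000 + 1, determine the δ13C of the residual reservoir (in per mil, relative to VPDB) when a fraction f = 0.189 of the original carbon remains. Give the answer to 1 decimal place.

24.7 per mil

δ₀ = (0.0110807/0.0111800 − 1)×1000 = (0.991118 − 1)×1000 = -8.882 per mil
α − 1 = ε/1000 = -0.0200
f^(α−1) = 0.189^(-0.0200) = 1.033881
δ_res = (-8.882 + 1000) × 1.033881 − 1000 = 1024.699 − 1000 = 24.70 per mil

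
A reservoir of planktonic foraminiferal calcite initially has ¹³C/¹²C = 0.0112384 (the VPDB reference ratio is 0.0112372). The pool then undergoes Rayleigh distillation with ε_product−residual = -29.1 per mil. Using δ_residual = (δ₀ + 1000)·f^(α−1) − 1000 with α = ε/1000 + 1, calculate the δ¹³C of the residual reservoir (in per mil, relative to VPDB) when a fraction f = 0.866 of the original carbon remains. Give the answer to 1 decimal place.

4.3 per mil

δ₀ = (0.0112384/0.0112372 − 1)×1000 = (1.000107 − 1)×1000 = 0.107 per mil
α − 1 = ε/1000 = -0.0291
f^(α−1) = 0.866^(-0.0291) = 1.004195
δ_res = (0.107 + 1000) × 1.004195 − 1000 = 1004.303 − 1000 = 4.30 per mil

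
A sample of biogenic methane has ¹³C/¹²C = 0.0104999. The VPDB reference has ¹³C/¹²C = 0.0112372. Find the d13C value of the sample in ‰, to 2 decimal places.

-65.61‰

d13C = (R_sample / R_standard − 1) × 1000
R_sample / R_standard = 0.0104999 / 0.0112372 = 0.934388
d13C = (0.934388 − 1) × 1000 = -65.612‰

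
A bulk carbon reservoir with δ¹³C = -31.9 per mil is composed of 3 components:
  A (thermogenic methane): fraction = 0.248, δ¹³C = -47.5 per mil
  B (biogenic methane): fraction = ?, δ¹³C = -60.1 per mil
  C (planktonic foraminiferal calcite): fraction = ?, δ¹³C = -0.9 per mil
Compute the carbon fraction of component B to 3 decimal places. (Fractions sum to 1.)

0.328

Let f_B and f_C be the unknown fractions; fractions sum to 1 so f_B + f_C = 0.752.
Mass balance: Σ fᵢ·δᵢ = δ_bulk ⇒ f_B·(-60.1) + f_C·(-0.9) = -31.9 − (-11.780) = -20.120
Substitute f_C = 0.752 − f_B:
f_B·(-60.1 − -0.9) = -20.120 − 0.752×(-0.9) = -19.443
f_B = -19.443 / -59.2 = 0.3284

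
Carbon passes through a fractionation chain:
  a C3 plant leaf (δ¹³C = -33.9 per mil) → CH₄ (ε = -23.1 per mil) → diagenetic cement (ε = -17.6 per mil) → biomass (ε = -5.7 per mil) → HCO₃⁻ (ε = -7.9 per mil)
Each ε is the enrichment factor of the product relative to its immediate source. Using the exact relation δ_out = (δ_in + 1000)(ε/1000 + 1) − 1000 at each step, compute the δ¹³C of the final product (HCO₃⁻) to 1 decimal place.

step 1: δ = (-33.90 + 1000)·(-23.1/1000 + 1) − 1000 = -56.22 per mil
step 2: δ = (-56.22 + 1000)·(-17.6/1000 + 1) − 1000 = -72.83 per mil
step 3: δ = (-72.83 + 1000)·(-5.7/1000 + 1) − 1000 = -78.11 per mil
step 4: δ = (-78.11 + 1000)·(-7.9/1000 + 1) − 1000 = -85.40 per mil

-85.4 per mil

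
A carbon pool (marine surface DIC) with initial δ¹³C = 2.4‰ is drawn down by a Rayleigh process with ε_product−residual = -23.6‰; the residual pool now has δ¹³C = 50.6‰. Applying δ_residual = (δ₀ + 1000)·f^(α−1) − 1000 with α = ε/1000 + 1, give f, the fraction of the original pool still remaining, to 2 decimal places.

α − 1 = ε/1000 = -0.0236
(δ_res + 1000)/(δ₀ + 1000) = (50.6 + 1000)/(2.4 + 1000) = 1050.6/1002.4 = 1.048085
f = 1.048085^(1/-0.0236) = exp(ln(1.048085)/-0.0236) = exp(0.04696/-0.0236)
f = exp(-1.9900) = 0.1367

0.14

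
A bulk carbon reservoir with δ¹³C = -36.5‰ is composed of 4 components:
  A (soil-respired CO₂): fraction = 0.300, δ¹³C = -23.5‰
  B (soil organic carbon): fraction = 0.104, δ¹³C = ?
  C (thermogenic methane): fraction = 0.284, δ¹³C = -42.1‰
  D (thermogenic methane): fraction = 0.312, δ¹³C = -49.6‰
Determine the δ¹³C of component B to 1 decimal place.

Isotope mass balance: δ_bulk = Σ fᵢ·δᵢ.
-36.5 = 0.300×(-23.5) + 0.104×δ_B + 0.284×(-42.1) + 0.312×(-49.6)
0.104·δ_B = -36.5 − (-34.482) = -2.018
δ_B = -2.018 / 0.104 = -19.41‰

-19.4‰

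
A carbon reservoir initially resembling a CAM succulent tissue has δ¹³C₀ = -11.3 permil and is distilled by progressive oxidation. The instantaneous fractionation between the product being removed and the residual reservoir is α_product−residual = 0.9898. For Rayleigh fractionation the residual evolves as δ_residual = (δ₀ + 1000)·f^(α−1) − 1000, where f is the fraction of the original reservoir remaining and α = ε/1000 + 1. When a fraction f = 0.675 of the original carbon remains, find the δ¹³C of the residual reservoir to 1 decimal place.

Rayleigh residual: δ_res = (δ₀ + 1000)·f^(α−1) − 1000
α − 1 = -0.01020
f^(α−1) = 0.675^(-0.01020) = 1.004017
δ_res = (-11.3 + 1000) × 1.004017 − 1000 = 992.672 − 1000 = -7.33 permil

-7.3 permil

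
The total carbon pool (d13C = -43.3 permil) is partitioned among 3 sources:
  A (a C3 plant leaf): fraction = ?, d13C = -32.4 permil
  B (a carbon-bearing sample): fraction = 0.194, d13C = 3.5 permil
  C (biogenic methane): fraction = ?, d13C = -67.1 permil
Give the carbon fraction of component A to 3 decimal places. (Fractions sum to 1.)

0.291

Let f_A and f_C be the unknown fractions; fractions sum to 1 so f_A + f_C = 0.806.
Mass balance: Σ fᵢ·δᵢ = δ_bulk ⇒ f_A·(-32.4) + f_C·(-67.1) = -43.3 − (0.679) = -43.979
Substitute f_C = 0.806 − f_A:
f_A·(-32.4 − -67.1) = -43.979 − 0.806×(-67.1) = 10.104
f_A = 10.104 / 34.7 = 0.2912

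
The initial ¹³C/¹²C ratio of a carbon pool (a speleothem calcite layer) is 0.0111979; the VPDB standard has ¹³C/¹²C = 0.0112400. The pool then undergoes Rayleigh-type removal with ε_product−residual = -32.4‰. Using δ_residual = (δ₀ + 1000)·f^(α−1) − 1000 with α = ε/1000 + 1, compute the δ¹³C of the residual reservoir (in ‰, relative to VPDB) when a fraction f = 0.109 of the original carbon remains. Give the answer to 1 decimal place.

70.4‰

δ₀ = (0.0111979/0.0112400 − 1)×1000 = (0.996254 − 1)×1000 = -3.746‰
α − 1 = ε/1000 = -0.0324
f^(α−1) = 0.109^(-0.0324) = 1.074453
δ_res = (-3.746 + 1000) × 1.074453 − 1000 = 1070.428 − 1000 = 70.43‰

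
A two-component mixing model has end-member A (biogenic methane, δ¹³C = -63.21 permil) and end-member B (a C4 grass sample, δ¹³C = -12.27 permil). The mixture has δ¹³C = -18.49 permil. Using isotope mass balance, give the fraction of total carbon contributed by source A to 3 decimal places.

δ_mix = f_A·δ_A + (1 − f_A)·δ_B  ⇒  f_A = (δ_mix − δ_B)/(δ_A − δ_B)
f_A = (-18.49 − (-12.27)) / (-63.21 − (-12.27))
f_A = -6.22 / -50.94 = 0.1221

0.122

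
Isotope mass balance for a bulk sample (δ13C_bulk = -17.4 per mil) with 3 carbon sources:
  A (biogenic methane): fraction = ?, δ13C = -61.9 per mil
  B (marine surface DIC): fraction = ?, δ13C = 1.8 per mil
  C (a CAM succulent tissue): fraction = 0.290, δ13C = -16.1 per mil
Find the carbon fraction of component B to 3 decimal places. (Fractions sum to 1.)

0.490

Let f_B and f_A be the unknown fractions; fractions sum to 1 so f_B + f_A = 0.710.
Mass balance: Σ fᵢ·δᵢ = δ_bulk ⇒ f_B·(1.8) + f_A·(-61.9) = -17.4 − (-4.669) = -12.731
Substitute f_A = 0.710 − f_B:
f_B·(1.8 − -61.9) = -12.731 − 0.710×(-61.9) = 31.218
f_B = 31.218 / 63.7 = 0.4901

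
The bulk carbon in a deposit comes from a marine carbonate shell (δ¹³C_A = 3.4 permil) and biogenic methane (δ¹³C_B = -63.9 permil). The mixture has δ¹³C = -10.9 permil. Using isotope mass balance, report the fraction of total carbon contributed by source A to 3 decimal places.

δ_mix = f_A·δ_A + (1 − f_A)·δ_B  ⇒  f_A = (δ_mix − δ_B)/(δ_A − δ_B)
f_A = (-10.9 − (-63.9)) / (3.4 − (-63.9))
f_A = 53.0 / 67.3 = 0.7875

0.788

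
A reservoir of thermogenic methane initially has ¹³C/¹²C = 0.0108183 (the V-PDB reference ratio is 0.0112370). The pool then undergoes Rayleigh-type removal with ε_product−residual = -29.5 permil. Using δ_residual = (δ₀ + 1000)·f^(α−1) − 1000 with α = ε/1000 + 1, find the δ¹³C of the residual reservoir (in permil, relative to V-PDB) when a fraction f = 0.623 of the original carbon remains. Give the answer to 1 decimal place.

-23.7 permil

δ₀ = (0.0108183/0.0112370 − 1)×1000 = (0.962739 − 1)×1000 = -37.261 permil
α − 1 = ε/1000 = -0.0295
f^(α−1) = 0.623^(-0.0295) = 1.014058
δ_res = (-37.261 + 1000) × 1.014058 − 1000 = 976.273 − 1000 = -23.73 permil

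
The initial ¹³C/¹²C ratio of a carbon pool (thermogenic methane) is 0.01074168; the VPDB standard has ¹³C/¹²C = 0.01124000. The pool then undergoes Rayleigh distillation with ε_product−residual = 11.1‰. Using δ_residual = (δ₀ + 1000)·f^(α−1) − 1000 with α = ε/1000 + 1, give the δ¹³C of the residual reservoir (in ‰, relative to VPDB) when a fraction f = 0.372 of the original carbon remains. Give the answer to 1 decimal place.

-54.8‰

δ₀ = (0.01074168/0.01124000 − 1)×1000 = (0.955665 − 1)×1000 = -44.335‰
α − 1 = ε/1000 = 0.0111
f^(α−1) = 0.372^(0.0111) = 0.989084
δ_res = (-44.335 + 1000) × 0.989084 − 1000 = 945.233 − 1000 = -54.77‰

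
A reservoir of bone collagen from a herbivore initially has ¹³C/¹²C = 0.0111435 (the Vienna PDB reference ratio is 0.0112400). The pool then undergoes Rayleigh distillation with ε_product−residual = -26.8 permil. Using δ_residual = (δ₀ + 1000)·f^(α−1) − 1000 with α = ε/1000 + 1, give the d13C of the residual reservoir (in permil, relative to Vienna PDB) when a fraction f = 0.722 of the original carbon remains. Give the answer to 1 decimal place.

0.1 permil

δ₀ = (0.0111435/0.0112400 − 1)×1000 = (0.991415 − 1)×1000 = -8.585 permil
α − 1 = ε/1000 = -0.0268
f^(α−1) = 0.722^(-0.0268) = 1.008768
δ_res = (-8.585 + 1000) × 1.008768 − 1000 = 1000.107 − 1000 = 0.11 permil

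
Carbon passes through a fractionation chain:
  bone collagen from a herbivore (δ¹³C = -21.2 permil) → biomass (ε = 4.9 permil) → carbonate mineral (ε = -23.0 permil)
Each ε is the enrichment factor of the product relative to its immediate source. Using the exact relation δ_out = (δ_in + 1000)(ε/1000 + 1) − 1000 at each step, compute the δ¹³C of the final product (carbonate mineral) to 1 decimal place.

-39.0 permil

step 1: δ = (-21.20 + 1000)·(4.9/1000 + 1) − 1000 = -16.40 permil
step 2: δ = (-16.40 + 1000)·(-23.0/1000 + 1) − 1000 = -39.03 permil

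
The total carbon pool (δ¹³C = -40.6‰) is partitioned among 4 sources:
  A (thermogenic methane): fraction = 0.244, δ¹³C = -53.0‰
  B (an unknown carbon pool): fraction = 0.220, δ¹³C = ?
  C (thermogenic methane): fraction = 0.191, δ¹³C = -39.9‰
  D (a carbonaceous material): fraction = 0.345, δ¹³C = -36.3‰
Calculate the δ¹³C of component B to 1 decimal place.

-34.2‰

Isotope mass balance: δ_bulk = Σ fᵢ·δᵢ.
-40.6 = 0.244×(-53.0) + 0.220×δ_B + 0.191×(-39.9) + 0.345×(-36.3)
0.220·δ_B = -40.6 − (-33.076) = -7.524
δ_B = -7.524 / 0.220 = -34.20‰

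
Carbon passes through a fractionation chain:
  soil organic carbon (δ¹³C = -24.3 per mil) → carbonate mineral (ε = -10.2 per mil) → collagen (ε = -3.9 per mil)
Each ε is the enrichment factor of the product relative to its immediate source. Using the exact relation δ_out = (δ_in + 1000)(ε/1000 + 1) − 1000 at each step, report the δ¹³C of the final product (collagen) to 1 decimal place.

-38.0 per mil

step 1: δ = (-24.30 + 1000)·(-10.2/1000 + 1) − 1000 = -34.25 per mil
step 2: δ = (-34.25 + 1000)·(-3.9/1000 + 1) − 1000 = -38.02 per mil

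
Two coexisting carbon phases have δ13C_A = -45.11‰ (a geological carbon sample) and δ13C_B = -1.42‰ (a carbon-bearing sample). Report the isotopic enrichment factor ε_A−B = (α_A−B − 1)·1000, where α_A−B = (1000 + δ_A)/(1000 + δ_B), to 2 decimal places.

-43.75‰

α_A−B = (1000 + -45.11) / (1000 + -1.42) = 954.89 / 998.58 = 0.956248
ε_A−B = (0.956248 − 1) × 1000 = -43.752‰
(The approximation ε ≈ δ_A − δ_B would give -43.69‰.)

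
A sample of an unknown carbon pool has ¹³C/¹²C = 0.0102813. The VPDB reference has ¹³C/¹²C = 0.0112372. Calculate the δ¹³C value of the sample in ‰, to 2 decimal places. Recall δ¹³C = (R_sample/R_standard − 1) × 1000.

δ¹³C = (R_sample / R_standard − 1) × 1000
R_sample / R_standard = 0.0102813 / 0.0112372 = 0.914934
δ¹³C = (0.914934 − 1) × 1000 = -85.066‰

-85.07‰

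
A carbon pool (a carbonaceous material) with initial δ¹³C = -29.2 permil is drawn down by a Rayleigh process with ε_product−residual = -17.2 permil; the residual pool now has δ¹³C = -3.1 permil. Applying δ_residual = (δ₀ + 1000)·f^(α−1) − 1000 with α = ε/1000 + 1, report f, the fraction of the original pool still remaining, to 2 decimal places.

α − 1 = ε/1000 = -0.0172
(δ_res + 1000)/(δ₀ + 1000) = (-3.1 + 1000)/(-29.2 + 1000) = 996.9/970.8 = 1.026885
f = 1.026885^(1/-0.0172) = exp(ln(1.026885)/-0.0172) = exp(0.02653/-0.0172)
f = exp(-1.5424) = 0.2139

0.21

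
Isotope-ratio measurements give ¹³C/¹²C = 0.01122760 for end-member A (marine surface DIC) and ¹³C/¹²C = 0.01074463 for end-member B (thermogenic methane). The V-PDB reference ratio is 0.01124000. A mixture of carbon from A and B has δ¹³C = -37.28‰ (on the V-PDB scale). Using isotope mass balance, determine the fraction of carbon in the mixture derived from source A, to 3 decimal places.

0.158

δ_A = (0.01122760/0.01124000 − 1)×1000 = (0.998897 − 1)×1000 = -1.103‰
δ_B = (0.01074463/0.01124000 − 1)×1000 = (0.955928 − 1)×1000 = -44.072‰
f_A = (δ_mix − δ_B)/(δ_A − δ_B) = (-37.28 − (-44.072))/(-1.103 − (-44.072))
f_A = 6.792 / 42.969 = 0.1581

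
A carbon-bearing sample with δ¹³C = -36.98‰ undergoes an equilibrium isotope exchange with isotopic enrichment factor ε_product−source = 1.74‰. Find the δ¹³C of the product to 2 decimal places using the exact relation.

-35.30‰

Exactly, δ_product = (δ_source + 1000)·(ε/1000 + 1) − 1000.
δ_product = (-36.98 + 1000) × (1.74/1000 + 1) − 1000
δ_product = -35.304‰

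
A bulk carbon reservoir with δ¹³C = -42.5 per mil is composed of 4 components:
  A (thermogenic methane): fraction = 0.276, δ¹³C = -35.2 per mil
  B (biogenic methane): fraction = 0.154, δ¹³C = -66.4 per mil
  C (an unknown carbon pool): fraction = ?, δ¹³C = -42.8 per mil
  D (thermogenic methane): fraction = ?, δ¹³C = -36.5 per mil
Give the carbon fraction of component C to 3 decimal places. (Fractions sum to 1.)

Let f_C and f_D be the unknown fractions; fractions sum to 1 so f_C + f_D = 0.570.
Mass balance: Σ fᵢ·δᵢ = δ_bulk ⇒ f_C·(-42.8) + f_D·(-36.5) = -42.5 − (-19.941) = -22.559
Substitute f_D = 0.570 − f_C:
f_C·(-42.8 − -36.5) = -22.559 − 0.570×(-36.5) = -1.754
f_C = -1.754 / -6.3 = 0.2784

0.278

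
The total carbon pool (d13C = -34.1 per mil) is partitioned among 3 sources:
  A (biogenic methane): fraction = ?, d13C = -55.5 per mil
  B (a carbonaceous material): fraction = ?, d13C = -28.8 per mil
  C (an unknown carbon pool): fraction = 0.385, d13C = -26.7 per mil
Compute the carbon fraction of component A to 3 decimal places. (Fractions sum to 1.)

0.229

Let f_A and f_B be the unknown fractions; fractions sum to 1 so f_A + f_B = 0.615.
Mass balance: Σ fᵢ·δᵢ = δ_bulk ⇒ f_A·(-55.5) + f_B·(-28.8) = -34.1 − (-10.280) = -23.821
Substitute f_B = 0.615 − f_A:
f_A·(-55.5 − -28.8) = -23.821 − 0.615×(-28.8) = -6.109
f_A = -6.109 / -26.7 = 0.2288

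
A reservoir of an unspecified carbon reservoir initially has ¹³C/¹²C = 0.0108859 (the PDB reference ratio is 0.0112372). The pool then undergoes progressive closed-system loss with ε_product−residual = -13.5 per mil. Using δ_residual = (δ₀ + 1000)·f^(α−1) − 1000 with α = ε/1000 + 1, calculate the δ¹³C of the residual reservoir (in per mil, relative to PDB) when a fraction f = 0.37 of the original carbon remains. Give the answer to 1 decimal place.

δ₀ = (0.0108859/0.0112372 − 1)×1000 = (0.968738 − 1)×1000 = -31.262 per mil
α − 1 = ε/1000 = -0.0135
f^(α−1) = 0.37^(-0.0135) = 1.013513
δ_res = (-31.262 + 1000) × 1.013513 − 1000 = 981.828 − 1000 = -18.17 per mil

-18.2 per mil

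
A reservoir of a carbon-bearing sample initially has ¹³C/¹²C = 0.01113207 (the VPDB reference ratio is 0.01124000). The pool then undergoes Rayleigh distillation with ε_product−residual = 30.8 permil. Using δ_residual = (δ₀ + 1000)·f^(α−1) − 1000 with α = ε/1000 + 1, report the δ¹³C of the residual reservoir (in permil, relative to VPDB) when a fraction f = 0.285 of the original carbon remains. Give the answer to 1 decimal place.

-47.2 permil

δ₀ = (0.01113207/0.01124000 − 1)×1000 = (0.990398 − 1)×1000 = -9.602 permil
α − 1 = ε/1000 = 0.0308
f^(α−1) = 0.285^(0.0308) = 0.962076
δ_res = (-9.602 + 1000) × 0.962076 − 1000 = 952.837 − 1000 = -47.16 permil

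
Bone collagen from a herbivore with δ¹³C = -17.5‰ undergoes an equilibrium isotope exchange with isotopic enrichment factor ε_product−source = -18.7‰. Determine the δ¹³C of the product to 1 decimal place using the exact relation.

-35.9‰

To first order, δ_product ≈ δ_source + ε = -36.2‰.
Exactly, δ_product = (δ_source + 1000)·(ε/1000 + 1) − 1000.
δ_product = (-17.5 + 1000) × (-18.7/1000 + 1) − 1000
δ_product = -35.87‰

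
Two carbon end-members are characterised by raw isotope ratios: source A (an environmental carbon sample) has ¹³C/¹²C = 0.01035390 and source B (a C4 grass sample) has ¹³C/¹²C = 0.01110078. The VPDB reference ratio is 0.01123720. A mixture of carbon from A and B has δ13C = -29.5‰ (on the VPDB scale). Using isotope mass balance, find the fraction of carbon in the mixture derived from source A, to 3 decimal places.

δ_A = (0.01035390/0.01123720 − 1)×1000 = (0.921395 − 1)×1000 = -78.605‰
δ_B = (0.01110078/0.01123720 − 1)×1000 = (0.987860 − 1)×1000 = -12.140‰
f_A = (δ_mix − δ_B)/(δ_A − δ_B) = (-29.5 − (-12.140))/(-78.605 − (-12.140))
f_A = -17.360 / -66.465 = 0.2612

0.261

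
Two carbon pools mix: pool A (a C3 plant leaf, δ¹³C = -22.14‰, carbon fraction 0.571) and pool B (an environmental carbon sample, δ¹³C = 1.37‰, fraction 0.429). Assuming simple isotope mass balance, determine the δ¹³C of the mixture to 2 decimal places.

-12.05‰

δ_mix = f_A·δ_A + f_B·δ_B
δ_mix = 0.571 × (-22.14) + 0.429 × (1.37)
δ_mix = -12.642 + 0.588 = -12.054‰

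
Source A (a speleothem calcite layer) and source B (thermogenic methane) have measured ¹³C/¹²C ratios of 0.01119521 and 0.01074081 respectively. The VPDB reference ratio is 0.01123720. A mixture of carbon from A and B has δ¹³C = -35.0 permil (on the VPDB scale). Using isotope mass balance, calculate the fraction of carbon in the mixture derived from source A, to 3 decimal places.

δ_A = (0.01119521/0.01123720 − 1)×1000 = (0.996263 − 1)×1000 = -3.737 permil
δ_B = (0.01074081/0.01123720 − 1)×1000 = (0.955826 − 1)×1000 = -44.174 permil
f_A = (δ_mix − δ_B)/(δ_A − δ_B) = (-35.0 − (-44.174))/(-3.737 − (-44.174))
f_A = 9.174 / 40.437 = 0.2269

0.227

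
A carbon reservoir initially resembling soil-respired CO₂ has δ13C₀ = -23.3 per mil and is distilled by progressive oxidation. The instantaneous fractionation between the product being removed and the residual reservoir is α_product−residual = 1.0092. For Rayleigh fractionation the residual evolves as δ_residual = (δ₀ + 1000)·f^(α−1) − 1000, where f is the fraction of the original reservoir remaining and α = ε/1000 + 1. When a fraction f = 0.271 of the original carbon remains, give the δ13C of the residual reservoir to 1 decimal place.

Rayleigh residual: δ_res = (δ₀ + 1000)·f^(α−1) − 1000
α − 1 = 0.00920
f^(α−1) = 0.271^(0.00920) = 0.988060
δ_res = (-23.3 + 1000) × 0.988060 − 1000 = 965.038 − 1000 = -34.96 per mil

-35.0 per mil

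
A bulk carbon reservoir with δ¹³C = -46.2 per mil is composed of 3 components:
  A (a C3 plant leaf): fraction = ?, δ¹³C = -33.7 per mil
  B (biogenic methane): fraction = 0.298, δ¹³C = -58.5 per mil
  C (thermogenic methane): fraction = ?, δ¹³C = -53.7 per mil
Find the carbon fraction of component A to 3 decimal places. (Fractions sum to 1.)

0.447

Let f_A and f_C be the unknown fractions; fractions sum to 1 so f_A + f_C = 0.702.
Mass balance: Σ fᵢ·δᵢ = δ_bulk ⇒ f_A·(-33.7) + f_C·(-53.7) = -46.2 − (-17.433) = -28.767
Substitute f_C = 0.702 − f_A:
f_A·(-33.7 − -53.7) = -28.767 − 0.702×(-53.7) = 8.930
f_A = 8.930 / 20.0 = 0.4465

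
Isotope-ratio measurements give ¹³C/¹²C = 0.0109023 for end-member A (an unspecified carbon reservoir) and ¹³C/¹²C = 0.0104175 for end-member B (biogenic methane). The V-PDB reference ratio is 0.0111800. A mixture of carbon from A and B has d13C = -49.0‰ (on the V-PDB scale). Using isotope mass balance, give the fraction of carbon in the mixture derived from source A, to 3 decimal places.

0.443

δ_A = (0.0109023/0.0111800 − 1)×1000 = (0.975161 − 1)×1000 = -24.839‰
δ_B = (0.0104175/0.0111800 − 1)×1000 = (0.931798 − 1)×1000 = -68.202‰
f_A = (δ_mix − δ_B)/(δ_A − δ_B) = (-49.0 − (-68.202))/(-24.839 − (-68.202))
f_A = 19.202 / 43.363 = 0.4428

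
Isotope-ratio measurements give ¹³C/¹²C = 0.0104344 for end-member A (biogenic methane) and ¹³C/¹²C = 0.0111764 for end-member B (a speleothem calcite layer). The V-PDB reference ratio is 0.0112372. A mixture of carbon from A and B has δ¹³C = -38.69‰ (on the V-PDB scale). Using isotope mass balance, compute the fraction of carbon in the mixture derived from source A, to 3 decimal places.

δ_A = (0.0104344/0.0112372 − 1)×1000 = (0.928559 − 1)×1000 = -71.441‰
δ_B = (0.0111764/0.0112372 − 1)×1000 = (0.994589 − 1)×1000 = -5.411‰
f_A = (δ_mix − δ_B)/(δ_A − δ_B) = (-38.69 − (-5.411))/(-71.441 − (-5.411))
f_A = -33.279 / -66.031 = 0.5040

0.504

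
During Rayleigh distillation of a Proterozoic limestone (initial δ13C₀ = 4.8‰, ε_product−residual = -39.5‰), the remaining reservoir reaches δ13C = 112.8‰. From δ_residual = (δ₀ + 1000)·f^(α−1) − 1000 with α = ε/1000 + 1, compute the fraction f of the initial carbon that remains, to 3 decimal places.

0.075

α − 1 = ε/1000 = -0.0395
(δ_res + 1000)/(δ₀ + 1000) = (112.8 + 1000)/(4.8 + 1000) = 1112.8/1004.8 = 1.107484
f = 1.107484^(1/-0.0395) = exp(ln(1.107484)/-0.0395) = exp(0.10209/-0.0395)
f = exp(-2.5846) = 0.0754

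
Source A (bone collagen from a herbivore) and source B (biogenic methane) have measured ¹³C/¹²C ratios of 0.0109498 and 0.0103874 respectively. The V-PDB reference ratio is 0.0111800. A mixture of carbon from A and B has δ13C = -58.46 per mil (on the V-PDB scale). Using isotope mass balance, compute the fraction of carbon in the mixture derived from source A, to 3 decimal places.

δ_A = (0.0109498/0.0111800 − 1)×1000 = (0.979410 − 1)×1000 = -20.590 per mil
δ_B = (0.0103874/0.0111800 − 1)×1000 = (0.929106 − 1)×1000 = -70.894 per mil
f_A = (δ_mix − δ_B)/(δ_A − δ_B) = (-58.46 − (-70.894))/(-20.590 − (-70.894))
f_A = 12.434 / 50.304 = 0.2472

0.247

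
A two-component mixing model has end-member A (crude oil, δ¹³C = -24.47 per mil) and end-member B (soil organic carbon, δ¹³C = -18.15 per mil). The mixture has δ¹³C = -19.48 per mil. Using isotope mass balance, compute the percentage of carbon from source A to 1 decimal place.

δ_mix = f_A·δ_A + (1 − f_A)·δ_B  ⇒  f_A = (δ_mix − δ_B)/(δ_A − δ_B)
f_A = (-19.48 − (-18.15)) / (-24.47 − (-18.15))
f_A = -1.33 / -6.32 = 0.2104

21.0%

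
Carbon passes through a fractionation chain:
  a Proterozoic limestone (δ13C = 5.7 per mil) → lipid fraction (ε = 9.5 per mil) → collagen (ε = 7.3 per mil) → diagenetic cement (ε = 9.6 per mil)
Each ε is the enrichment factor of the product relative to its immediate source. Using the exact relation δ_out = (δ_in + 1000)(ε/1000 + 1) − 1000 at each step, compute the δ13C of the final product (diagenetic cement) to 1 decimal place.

step 1: δ = (5.70 + 1000)·(9.5/1000 + 1) − 1000 = 15.25 per mil
step 2: δ = (15.25 + 1000)·(7.3/1000 + 1) − 1000 = 22.67 per mil
step 3: δ = (22.67 + 1000)·(9.6/1000 + 1) − 1000 = 32.48 per mil

32.5 per mil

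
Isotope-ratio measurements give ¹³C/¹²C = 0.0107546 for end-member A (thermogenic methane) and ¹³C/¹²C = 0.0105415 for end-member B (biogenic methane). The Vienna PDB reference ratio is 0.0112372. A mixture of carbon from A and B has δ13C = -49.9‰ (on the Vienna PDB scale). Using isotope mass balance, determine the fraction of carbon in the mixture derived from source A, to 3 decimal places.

δ_A = (0.0107546/0.0112372 − 1)×1000 = (0.957053 − 1)×1000 = -42.947‰
δ_B = (0.0105415/0.0112372 − 1)×1000 = (0.938090 − 1)×1000 = -61.910‰
f_A = (δ_mix − δ_B)/(δ_A − δ_B) = (-49.9 − (-61.910))/(-42.947 − (-61.910))
f_A = 12.010 / 18.964 = 0.6333

0.633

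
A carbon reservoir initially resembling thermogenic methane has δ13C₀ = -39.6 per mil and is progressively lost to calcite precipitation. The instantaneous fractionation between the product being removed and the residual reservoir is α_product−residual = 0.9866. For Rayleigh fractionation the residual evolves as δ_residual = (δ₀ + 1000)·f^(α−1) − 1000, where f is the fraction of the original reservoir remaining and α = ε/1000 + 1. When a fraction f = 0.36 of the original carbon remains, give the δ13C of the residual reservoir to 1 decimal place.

Rayleigh residual: δ_res = (δ₀ + 1000)·f^(α−1) − 1000
α − 1 = -0.01340
f^(α−1) = 0.36^(-0.01340) = 1.013784
δ_res = (-39.6 + 1000) × 1.013784 − 1000 = 973.638 − 1000 = -26.36 per mil

-26.4 per mil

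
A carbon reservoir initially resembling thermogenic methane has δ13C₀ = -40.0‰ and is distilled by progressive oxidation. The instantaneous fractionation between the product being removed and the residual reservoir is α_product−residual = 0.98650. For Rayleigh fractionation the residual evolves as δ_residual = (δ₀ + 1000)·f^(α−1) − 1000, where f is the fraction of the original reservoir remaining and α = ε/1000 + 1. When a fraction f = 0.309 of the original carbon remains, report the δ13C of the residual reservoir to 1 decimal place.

Rayleigh residual: δ_res = (δ₀ + 1000)·f^(α−1) − 1000
α − 1 = -0.01350
f^(α−1) = 0.309^(-0.01350) = 1.015981
δ_res = (-40.0 + 1000) × 1.015981 − 1000 = 975.342 − 1000 = -24.66‰

-24.7‰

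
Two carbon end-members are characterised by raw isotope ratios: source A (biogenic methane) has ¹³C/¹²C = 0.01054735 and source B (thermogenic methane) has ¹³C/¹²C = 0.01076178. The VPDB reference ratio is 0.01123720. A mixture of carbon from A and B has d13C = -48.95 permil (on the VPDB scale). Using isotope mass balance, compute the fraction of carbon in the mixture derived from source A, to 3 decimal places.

δ_A = (0.01054735/0.01123720 − 1)×1000 = (0.938610 − 1)×1000 = -61.390 permil
δ_B = (0.01076178/0.01123720 − 1)×1000 = (0.957692 − 1)×1000 = -42.308 permil
f_A = (δ_mix − δ_B)/(δ_A − δ_B) = (-48.95 − (-42.308))/(-61.390 − (-42.308))
f_A = -6.642 / -19.082 = 0.3481

0.348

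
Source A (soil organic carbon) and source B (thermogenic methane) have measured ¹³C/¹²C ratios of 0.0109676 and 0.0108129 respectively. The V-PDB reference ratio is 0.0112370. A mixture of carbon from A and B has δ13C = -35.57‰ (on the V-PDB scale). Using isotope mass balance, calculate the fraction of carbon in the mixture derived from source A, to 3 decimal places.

0.158

δ_A = (0.0109676/0.0112370 − 1)×1000 = (0.976026 − 1)×1000 = -23.974‰
δ_B = (0.0108129/0.0112370 − 1)×1000 = (0.962259 − 1)×1000 = -37.741‰
f_A = (δ_mix − δ_B)/(δ_A − δ_B) = (-35.57 − (-37.741))/(-23.974 − (-37.741))
f_A = 2.171 / 13.767 = 0.1577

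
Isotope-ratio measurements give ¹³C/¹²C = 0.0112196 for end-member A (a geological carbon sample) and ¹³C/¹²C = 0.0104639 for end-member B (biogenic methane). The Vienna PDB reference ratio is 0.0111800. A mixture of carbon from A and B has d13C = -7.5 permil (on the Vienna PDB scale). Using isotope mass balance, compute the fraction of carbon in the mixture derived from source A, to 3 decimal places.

δ_A = (0.0112196/0.0111800 − 1)×1000 = (1.003542 − 1)×1000 = 3.542 permil
δ_B = (0.0104639/0.0111800 − 1)×1000 = (0.935948 − 1)×1000 = -64.052 permil
f_A = (δ_mix − δ_B)/(δ_A − δ_B) = (-7.5 − (-64.052))/(3.542 − (-64.052))
f_A = 56.552 / 67.594 = 0.8366

0.837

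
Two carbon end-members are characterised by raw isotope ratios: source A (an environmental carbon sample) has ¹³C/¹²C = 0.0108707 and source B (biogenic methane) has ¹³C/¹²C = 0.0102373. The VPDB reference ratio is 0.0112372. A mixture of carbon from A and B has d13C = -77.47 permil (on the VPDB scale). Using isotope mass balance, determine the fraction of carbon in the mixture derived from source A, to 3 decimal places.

δ_A = (0.0108707/0.0112372 − 1)×1000 = (0.967385 − 1)×1000 = -32.615 permil
δ_B = (0.0102373/0.0112372 − 1)×1000 = (0.911019 − 1)×1000 = -88.981 permil
f_A = (δ_mix − δ_B)/(δ_A − δ_B) = (-77.47 − (-88.981))/(-32.615 − (-88.981))
f_A = 11.511 / 56.366 = 0.2042

0.204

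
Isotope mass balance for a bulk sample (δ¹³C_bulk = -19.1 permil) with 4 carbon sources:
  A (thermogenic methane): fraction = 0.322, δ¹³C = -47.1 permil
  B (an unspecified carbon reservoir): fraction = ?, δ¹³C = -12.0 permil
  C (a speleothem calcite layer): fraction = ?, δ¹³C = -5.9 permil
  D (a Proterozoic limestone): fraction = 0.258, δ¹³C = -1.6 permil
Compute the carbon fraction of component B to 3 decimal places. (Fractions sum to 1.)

Let f_B and f_C be the unknown fractions; fractions sum to 1 so f_B + f_C = 0.420.
Mass balance: Σ fᵢ·δᵢ = δ_bulk ⇒ f_B·(-12.0) + f_C·(-5.9) = -19.1 − (-15.579) = -3.521
Substitute f_C = 0.420 − f_B:
f_B·(-12.0 − -5.9) = -3.521 − 0.420×(-5.9) = -1.043
f_B = -1.043 / -6.1 = 0.1710

0.171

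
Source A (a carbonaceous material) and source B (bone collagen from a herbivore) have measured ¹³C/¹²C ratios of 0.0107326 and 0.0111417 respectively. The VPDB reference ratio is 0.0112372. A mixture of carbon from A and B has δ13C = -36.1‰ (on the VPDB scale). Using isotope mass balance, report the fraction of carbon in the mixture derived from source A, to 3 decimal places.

δ_A = (0.0107326/0.0112372 − 1)×1000 = (0.955096 − 1)×1000 = -44.904‰
δ_B = (0.0111417/0.0112372 − 1)×1000 = (0.991501 − 1)×1000 = -8.499‰
f_A = (δ_mix − δ_B)/(δ_A − δ_B) = (-36.1 − (-8.499))/(-44.904 − (-8.499))
f_A = -27.601 / -36.406 = 0.7582

0.758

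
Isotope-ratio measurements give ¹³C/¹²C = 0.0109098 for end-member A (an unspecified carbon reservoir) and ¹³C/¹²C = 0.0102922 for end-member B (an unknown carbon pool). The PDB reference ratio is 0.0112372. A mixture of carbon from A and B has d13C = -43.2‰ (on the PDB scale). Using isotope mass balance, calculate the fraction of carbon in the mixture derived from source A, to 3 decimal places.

δ_A = (0.0109098/0.0112372 − 1)×1000 = (0.970865 − 1)×1000 = -29.135‰
δ_B = (0.0102922/0.0112372 − 1)×1000 = (0.915904 − 1)×1000 = -84.096‰
f_A = (δ_mix − δ_B)/(δ_A − δ_B) = (-43.2 − (-84.096))/(-29.135 − (-84.096))
f_A = 40.896 / 54.960 = 0.7441

0.744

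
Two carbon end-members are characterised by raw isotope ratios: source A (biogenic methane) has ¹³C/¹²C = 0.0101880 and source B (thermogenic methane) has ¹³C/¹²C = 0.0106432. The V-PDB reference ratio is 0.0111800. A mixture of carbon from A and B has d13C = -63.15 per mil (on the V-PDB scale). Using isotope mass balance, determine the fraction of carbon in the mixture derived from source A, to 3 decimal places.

0.372

δ_A = (0.0101880/0.0111800 − 1)×1000 = (0.911270 − 1)×1000 = -88.730 per mil
δ_B = (0.0106432/0.0111800 − 1)×1000 = (0.951986 − 1)×1000 = -48.014 per mil
f_A = (δ_mix − δ_B)/(δ_A − δ_B) = (-63.15 − (-48.014))/(-88.730 − (-48.014))
f_A = -15.136 / -40.716 = 0.3717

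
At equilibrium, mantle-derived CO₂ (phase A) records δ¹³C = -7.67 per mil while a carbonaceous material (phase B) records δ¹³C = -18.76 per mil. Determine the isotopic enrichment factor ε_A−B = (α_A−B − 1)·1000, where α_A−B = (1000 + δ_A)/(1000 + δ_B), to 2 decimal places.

α_A−B = (1000 + -7.67) / (1000 + -18.76) = 992.33 / 981.24 = 1.011302
ε_A−B = (1.011302 − 1) × 1000 = 11.302 per mil
(The approximation ε ≈ δ_A − δ_B would give 11.09 per mil.)

11.30 per mil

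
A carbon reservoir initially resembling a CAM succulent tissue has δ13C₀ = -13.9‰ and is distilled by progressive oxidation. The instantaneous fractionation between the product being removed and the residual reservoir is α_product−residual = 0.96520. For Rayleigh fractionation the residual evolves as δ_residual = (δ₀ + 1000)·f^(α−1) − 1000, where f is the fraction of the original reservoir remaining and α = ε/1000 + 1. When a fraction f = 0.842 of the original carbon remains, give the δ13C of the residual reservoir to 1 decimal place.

Rayleigh residual: δ_res = (δ₀ + 1000)·f^(α−1) − 1000
α − 1 = -0.03480
f^(α−1) = 0.842^(-0.03480) = 1.006003
δ_res = (-13.9 + 1000) × 1.006003 − 1000 = 992.019 − 1000 = -7.98‰

-8.0‰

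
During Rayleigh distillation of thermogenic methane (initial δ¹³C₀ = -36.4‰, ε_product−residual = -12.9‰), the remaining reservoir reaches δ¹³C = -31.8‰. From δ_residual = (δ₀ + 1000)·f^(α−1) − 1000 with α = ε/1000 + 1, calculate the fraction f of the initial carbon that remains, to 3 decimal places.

0.691

α − 1 = ε/1000 = -0.0129
(δ_res + 1000)/(δ₀ + 1000) = (-31.8 + 1000)/(-36.4 + 1000) = 968.2/963.6 = 1.004774
f = 1.004774^(1/-0.0129) = exp(ln(1.004774)/-0.0129) = exp(0.00476/-0.0129)
f = exp(-0.3692) = 0.6913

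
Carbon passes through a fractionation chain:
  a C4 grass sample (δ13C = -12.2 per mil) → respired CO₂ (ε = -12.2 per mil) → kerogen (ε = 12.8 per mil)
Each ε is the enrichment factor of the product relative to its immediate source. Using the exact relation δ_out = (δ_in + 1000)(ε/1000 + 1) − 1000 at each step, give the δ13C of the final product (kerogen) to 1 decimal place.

step 1: δ = (-12.20 + 1000)·(-12.2/1000 + 1) − 1000 = -24.25 per mil
step 2: δ = (-24.25 + 1000)·(12.8/1000 + 1) − 1000 = -11.76 per mil

-11.8 per mil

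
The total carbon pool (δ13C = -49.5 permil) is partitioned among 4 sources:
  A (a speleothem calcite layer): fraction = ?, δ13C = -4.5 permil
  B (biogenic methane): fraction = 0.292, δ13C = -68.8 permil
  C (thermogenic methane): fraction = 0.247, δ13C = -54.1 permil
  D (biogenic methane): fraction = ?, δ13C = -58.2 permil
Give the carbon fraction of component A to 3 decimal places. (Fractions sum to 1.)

0.201

Let f_A and f_D be the unknown fractions; fractions sum to 1 so f_A + f_D = 0.461.
Mass balance: Σ fᵢ·δᵢ = δ_bulk ⇒ f_A·(-4.5) + f_D·(-58.2) = -49.5 − (-33.452) = -16.048
Substitute f_D = 0.461 − f_A:
f_A·(-4.5 − -58.2) = -16.048 − 0.461×(-58.2) = 10.782
f_A = 10.782 / 53.7 = 0.2008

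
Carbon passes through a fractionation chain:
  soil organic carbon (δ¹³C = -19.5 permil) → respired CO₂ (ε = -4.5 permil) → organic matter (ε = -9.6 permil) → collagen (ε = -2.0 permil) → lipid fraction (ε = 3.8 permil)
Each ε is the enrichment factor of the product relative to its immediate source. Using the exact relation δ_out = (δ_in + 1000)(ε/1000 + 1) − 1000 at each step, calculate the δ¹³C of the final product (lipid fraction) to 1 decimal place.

step 1: δ = (-19.50 + 1000)·(-4.5/1000 + 1) − 1000 = -23.91 permil
step 2: δ = (-23.91 + 1000)·(-9.6/1000 + 1) − 1000 = -33.28 permil
step 3: δ = (-33.28 + 1000)·(-2.0/1000 + 1) − 1000 = -35.22 permil
step 4: δ = (-35.22 + 1000)·(3.8/1000 + 1) − 1000 = -31.55 permil

-31.5 permil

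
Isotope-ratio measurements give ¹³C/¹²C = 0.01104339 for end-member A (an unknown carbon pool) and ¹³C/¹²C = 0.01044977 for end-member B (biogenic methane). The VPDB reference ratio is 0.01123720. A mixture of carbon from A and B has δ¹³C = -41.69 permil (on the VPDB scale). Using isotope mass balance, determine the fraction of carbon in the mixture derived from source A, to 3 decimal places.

δ_A = (0.01104339/0.01123720 − 1)×1000 = (0.982753 − 1)×1000 = -17.247 permil
δ_B = (0.01044977/0.01123720 − 1)×1000 = (0.929926 − 1)×1000 = -70.074 permil
f_A = (δ_mix − δ_B)/(δ_A − δ_B) = (-41.69 − (-70.074))/(-17.247 − (-70.074))
f_A = 28.384 / 52.826 = 0.5373

0.537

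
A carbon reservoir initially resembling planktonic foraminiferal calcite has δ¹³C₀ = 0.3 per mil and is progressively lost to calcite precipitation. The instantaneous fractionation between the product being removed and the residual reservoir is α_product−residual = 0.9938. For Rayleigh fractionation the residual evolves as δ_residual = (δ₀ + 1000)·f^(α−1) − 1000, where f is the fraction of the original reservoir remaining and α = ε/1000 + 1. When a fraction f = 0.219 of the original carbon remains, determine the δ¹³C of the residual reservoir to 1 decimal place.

Rayleigh residual: δ_res = (δ₀ + 1000)·f^(α−1) − 1000
α − 1 = -0.00620
f^(α−1) = 0.219^(-0.00620) = 1.009460
δ_res = (0.3 + 1000) × 1.009460 − 1000 = 1009.763 − 1000 = 9.76 per mil

9.8 per mil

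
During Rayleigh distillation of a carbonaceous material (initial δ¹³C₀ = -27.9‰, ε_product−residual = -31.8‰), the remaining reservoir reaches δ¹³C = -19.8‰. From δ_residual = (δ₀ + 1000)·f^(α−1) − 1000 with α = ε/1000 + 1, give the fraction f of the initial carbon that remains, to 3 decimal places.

0.770

α − 1 = ε/1000 = -0.0318
(δ_res + 1000)/(δ₀ + 1000) = (-19.8 + 1000)/(-27.9 + 1000) = 980.2/972.1 = 1.008332
f = 1.008332^(1/-0.0318) = exp(ln(1.008332)/-0.0318) = exp(0.00830/-0.0318)
f = exp(-0.2609) = 0.7703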